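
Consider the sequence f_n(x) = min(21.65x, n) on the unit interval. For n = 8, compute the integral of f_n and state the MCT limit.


f(x) = 21.65x on [0,1]; f_n(x) = min(21.65x, n). At n = 8:
Step 1: f(x) reaches 8 at x = 8/21.65 = 0.369515
Step 2: integral(f_8) = integral(21.65x, 0, 0.369515) + integral(8, 0.369515, 1)
       = 21.65*0.369515^2/2 + 8*(1 - 0.369515)
       = 1.47806 + 5.04388
       = 6.52194
Step 3: As n -> infinity, f_n increases to f, so by MCT integral(f_n) -> integral(f) = 21.65/2 = 10.825.
Convergence: integral(f_8) = 6.52194 -> 10.825 as n -> infinity


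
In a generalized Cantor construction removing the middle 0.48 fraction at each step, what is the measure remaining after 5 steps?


Step 1: At each step, fraction remaining = 1 - 0.48 = 0.52
Step 2: After 5 steps, measure = (0.52)^5
Step 3: Computing the power step by step:
  After step 1: 0.52
  After step 2: 0.2704
  After step 3: 0.140608
  After step 4: 0.073116
  After step 5: 0.03802
Result = 0.03802


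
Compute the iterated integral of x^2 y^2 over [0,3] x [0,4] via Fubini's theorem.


By Fubini's theorem, the double integral factors as a product of single integrals:
Step 1: integral_0^3 x^2 dx = [x^3/3] from 0 to 3
     = 3^3/3 = 9
Step 2: integral_0^4 y^2 dy = [y^3/3] from 0 to 4
     = 4^3/3 = 21.333333
Step 3: Double integral = 9 * 21.333333 = 192


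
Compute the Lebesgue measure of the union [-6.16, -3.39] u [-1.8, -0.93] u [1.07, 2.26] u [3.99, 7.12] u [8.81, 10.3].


For pairwise disjoint intervals, m(union) = sum of lengths.
= (-3.39 - -6.16) + (-0.93 - -1.8) + (2.26 - 1.07) + (7.12 - 3.99) + (10.3 - 8.81)
= 2.77 + 0.87 + 1.19 + 3.13 + 1.49
= 9.45


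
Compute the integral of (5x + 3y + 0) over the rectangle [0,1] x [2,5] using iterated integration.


By Fubini, integrate in x first, then y.
Step 1: Fix y, integrate over x in [0,1]:
  integral(5x + 3y + 0, x=0..1)
  = 5*(1^2 - 0^2)/2 + (3y + 0)*(1 - 0)
  = 2.5 + (3y + 0)*1
  = 2.5 + 3y + 0
  = 2.5 + 3y
Step 2: Integrate over y in [2,5]:
  integral(2.5 + 3y, y=2..5)
  = 2.5*3 + 3*(5^2 - 2^2)/2
  = 7.5 + 31.5
  = 39


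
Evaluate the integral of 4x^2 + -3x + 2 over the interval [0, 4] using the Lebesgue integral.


The Lebesgue integral of a Riemann-integrable function agrees with the Riemann integral.
Antiderivative F(x) = (4/3)x^3 + (-3/2)x^2 + 2x
F(4) = (4/3)*4^3 + (-3/2)*4^2 + 2*4
     = (4/3)*64 + (-3/2)*16 + 2*4
     = 85.333333 + -24 + 8
     = 69.333333
F(0) = 0.0
Integral = F(4) - F(0) = 69.333333 - 0.0 = 69.333333


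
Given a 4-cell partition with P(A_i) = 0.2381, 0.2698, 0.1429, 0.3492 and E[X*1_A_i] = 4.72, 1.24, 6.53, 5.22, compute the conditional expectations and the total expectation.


For each cell A_i: E[X|A_i] = E[X*1_A_i] / P(A_i)
Step 1: E[X|A_1] = 4.72 / 0.2381 = 19.823604
Step 2: E[X|A_2] = 1.24 / 0.2698 = 4.595997
Step 3: E[X|A_3] = 6.53 / 0.1429 = 45.696291
Step 4: E[X|A_4] = 5.22 / 0.3492 = 14.948454
Verification: E[X] = sum E[X*1_A_i] = 4.72 + 1.24 + 6.53 + 5.22 = 17.71


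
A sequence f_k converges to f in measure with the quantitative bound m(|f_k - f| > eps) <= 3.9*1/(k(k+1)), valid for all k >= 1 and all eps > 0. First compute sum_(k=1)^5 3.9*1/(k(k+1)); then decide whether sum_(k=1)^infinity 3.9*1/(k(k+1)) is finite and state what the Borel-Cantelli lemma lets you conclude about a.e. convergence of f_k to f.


Step 1: List the terms 3.9*1/(k(k+1)) for k = 1 to 5:
  k=1: 1.95
  k=2: 0.65
  k=3: 0.325
  k=4: 0.195
  k=5: 0.13
Step 2: Partial sum = 1.95 + 0.65 + 0.325 + 0.195 + 0.13
     = 3.25
Step 3: The full series sum_(k>=1) 3.9*1/(k(k+1)) converges (telescoping series sum 1/(k(k+1)) = 1; a constant multiple of a convergent series converges).
Step 4: Fix eps > 0. Since sum_k m(|f_k - f| > eps) < infinity, the Borel-Cantelli lemma gives
        m(limsup_k {|f_k - f| > eps}) = 0, i.e. for a.e. x, |f_k(x) - f(x)| <= eps for all large k.
        Applying this with eps = 1/j for j = 1, 2, ... and intersecting the countably many full-measure sets,
        for a.e. x we get limsup_k |f_k(x) - f(x)| <= 1/j for every j, hence f_k -> f almost everywhere.
Conclusion: series converges; Borel-Cantelli yields f_k -> f a.e.


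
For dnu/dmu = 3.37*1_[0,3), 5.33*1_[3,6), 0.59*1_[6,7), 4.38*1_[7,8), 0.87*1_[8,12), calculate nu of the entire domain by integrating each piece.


Integrate each piece of the Radon-Nikodym derivative:
Step 1: integral_0^3 3.37 dx = 3.37*(3-0) = 3.37*3 = 10.11
Step 2: integral_3^6 5.33 dx = 5.33*(6-3) = 5.33*3 = 15.99
Step 3: integral_6^7 0.59 dx = 0.59*(7-6) = 0.59*1 = 0.59
Step 4: integral_7^8 4.38 dx = 4.38*(8-7) = 4.38*1 = 4.38
Step 5: integral_8^12 0.87 dx = 0.87*(12-8) = 0.87*4 = 3.48
Total: 10.11 + 15.99 + 0.59 + 4.38 + 3.48 = 34.55


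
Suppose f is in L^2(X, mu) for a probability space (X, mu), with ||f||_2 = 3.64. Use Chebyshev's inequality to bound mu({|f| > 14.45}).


Chebyshev/Markov inequality: mu(|f| > eps) <= (||f||_p / eps)^p
Step 1: ||f||_2 / eps = 3.64 / 14.45 = 0.251903
Step 2: Raise to power p = 2:
  (0.251903)^2 = 0.063455
Step 3: Therefore mu(|f| > 14.45) <= 0.063455


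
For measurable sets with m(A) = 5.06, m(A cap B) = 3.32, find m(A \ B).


m(A \ B) = m(A) - m(A n B)
= 5.06 - 3.32
= 1.74


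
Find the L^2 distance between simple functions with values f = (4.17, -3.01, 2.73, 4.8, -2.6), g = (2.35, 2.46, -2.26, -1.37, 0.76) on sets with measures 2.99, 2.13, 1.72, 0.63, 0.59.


Step 1: Compute differences f_i - g_i:
  4.17 - 2.35 = 1.82
  -3.01 - 2.46 = -5.47
  2.73 - -2.26 = 4.99
  4.8 - -1.37 = 6.17
  -2.6 - 0.76 = -3.36
Step 2: Compute |diff|^2 * measure for each set:
  |1.82|^2 * 2.99 = 3.3124 * 2.99 = 9.904076
  |-5.47|^2 * 2.13 = 29.9209 * 2.13 = 63.731517
  |4.99|^2 * 1.72 = 24.9001 * 1.72 = 42.828172
  |6.17|^2 * 0.63 = 38.0689 * 0.63 = 23.983407
  |-3.36|^2 * 0.59 = 11.2896 * 0.59 = 6.660864
Step 3: Sum = 147.108036
Step 4: ||f-g||_2 = (147.108036)^(1/2) = 12.12881


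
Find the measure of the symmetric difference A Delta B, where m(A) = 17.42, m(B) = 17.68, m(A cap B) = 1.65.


m(A Delta B) = m(A) + m(B) - 2*m(A n B)
= 17.42 + 17.68 - 2*1.65
= 17.42 + 17.68 - 3.3
= 31.8


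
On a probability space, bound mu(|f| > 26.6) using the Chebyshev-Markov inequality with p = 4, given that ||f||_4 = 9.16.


Chebyshev/Markov inequality: mu(|f| > eps) <= (||f||_p / eps)^p
Step 1: ||f||_4 / eps = 9.16 / 26.6 = 0.344361
Step 2: Raise to power p = 4:
  (0.344361)^4 = 0.014062
Step 3: Therefore mu(|f| > 26.6) <= 0.014062


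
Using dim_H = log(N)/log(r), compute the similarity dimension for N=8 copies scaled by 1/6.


For a self-similar set with N copies scaled by 1/r:
dim_H = log(N)/log(r) = log(8)/log(6)
= 2.079442/1.791759
= 1.160558


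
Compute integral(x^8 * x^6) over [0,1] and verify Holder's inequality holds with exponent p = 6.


Step 1: Exact integral of f*g = integral(x^14, 0, 1) = 1/15
     = 0.066667
Step 2: Holder bound with p=6, q=1.2:
  ||f||_p = (integral x^48 dx)^(1/6) = (1/49)^(1/6) = 0.522758
  ||g||_q = (integral x^7.2 dx)^(1/1.2) = (1/8.2)^(1/1.2) = 0.173176
Step 3: Holder bound = ||f||_p * ||g||_q = 0.522758 * 0.173176 = 0.090529
Verification: 0.066667 <= 0.090529 (Holder holds)


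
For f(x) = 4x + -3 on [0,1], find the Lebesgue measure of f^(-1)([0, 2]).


f^(-1)([0, 2]) = {x : 0 <= 4x + -3 <= 2}
Solving: (0 - -3)/4 <= x <= (2 - -3)/4
= [0.75, 1.25]
Intersecting with [0,1]: [0.75, 1]
Measure = 1 - 0.75 = 0.25


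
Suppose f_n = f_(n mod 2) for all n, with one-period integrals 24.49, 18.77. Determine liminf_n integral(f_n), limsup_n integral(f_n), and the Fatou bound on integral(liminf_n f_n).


The sequence (integral(f_n)) is periodic with period 2, repeating the values 24.49, 18.77 indefinitely.
Step 1: For a periodic sequence, every tail (a_m, a_(m+1), ...) contains all 2 period values infinitely often.
Step 2: Hence inf of every tail = min of the period values = min(24.49, 18.77) = 18.77.
        liminf_n integral(f_n) = sup over m of (inf of tail from m) = 18.77.
Step 3: Similarly sup of every tail = max of the period values = 24.49.
        limsup_n integral(f_n) = 24.49.
Step 4: Fatou's lemma: integral(liminf_n f_n) <= liminf_n integral(f_n) = 18.77.
        So the integral of the pointwise liminf is at most 18.77.


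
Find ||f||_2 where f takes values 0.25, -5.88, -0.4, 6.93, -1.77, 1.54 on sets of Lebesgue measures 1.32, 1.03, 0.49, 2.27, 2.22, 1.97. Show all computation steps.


Step 1: Compute |f_i|^2 for each value:
  |0.25|^2 = 0.0625
  |-5.88|^2 = 34.5744
  |-0.4|^2 = 0.16
  |6.93|^2 = 48.0249
  |-1.77|^2 = 3.1329
  |1.54|^2 = 2.3716
Step 2: Multiply by measures and sum:
  0.0625 * 1.32 = 0.0825
  34.5744 * 1.03 = 35.611632
  0.16 * 0.49 = 0.0784
  48.0249 * 2.27 = 109.016523
  3.1329 * 2.22 = 6.955038
  2.3716 * 1.97 = 4.672052
Sum = 0.0825 + 35.611632 + 0.0784 + 109.016523 + 6.955038 + 4.672052 = 156.416145
Step 3: Take the p-th root:
||f||_2 = (156.416145)^(1/2) = 12.506644


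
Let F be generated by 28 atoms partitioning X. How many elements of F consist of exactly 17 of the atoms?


Each element of F is a union of some subset of the 28 atoms.
Elements that are unions of exactly 17 atoms correspond to 17-element subsets of the 28 atoms.
Count = C(28, 17) = 28! / (17! * 11!) = 21474180.


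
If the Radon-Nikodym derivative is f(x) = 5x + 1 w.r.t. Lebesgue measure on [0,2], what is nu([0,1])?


nu(A) = integral_A (dnu/dmu) dmu = integral_0^1 (5x + 1) dx
Step 1: Antiderivative F(x) = (5/2)x^2 + 1x
Step 2: F(1) = (5/2)*1^2 + 1*1 = 2.5 + 1 = 3.5
Step 3: F(0) = (5/2)*0^2 + 1*0 = 0.0 + 0 = 0.0
Step 4: nu([0,1]) = F(1) - F(0) = 3.5 - 0.0 = 3.5


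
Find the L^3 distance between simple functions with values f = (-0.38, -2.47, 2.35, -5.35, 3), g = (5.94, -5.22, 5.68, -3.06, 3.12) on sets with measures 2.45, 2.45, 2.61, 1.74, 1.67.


Step 1: Compute differences f_i - g_i:
  -0.38 - 5.94 = -6.32
  -2.47 - -5.22 = 2.75
  2.35 - 5.68 = -3.33
  -5.35 - -3.06 = -2.29
  3 - 3.12 = -0.12
Step 2: Compute |diff|^3 * measure for each set:
  |-6.32|^3 * 2.45 = 252.435968 * 2.45 = 618.468122
  |2.75|^3 * 2.45 = 20.796875 * 2.45 = 50.952344
  |-3.33|^3 * 2.61 = 36.926037 * 2.61 = 96.376957
  |-2.29|^3 * 1.74 = 12.008989 * 1.74 = 20.895641
  |-0.12|^3 * 1.67 = 0.001728 * 1.67 = 0.002886
Step 3: Sum = 786.695949
Step 4: ||f-g||_3 = (786.695949)^(1/3) = 9.23143


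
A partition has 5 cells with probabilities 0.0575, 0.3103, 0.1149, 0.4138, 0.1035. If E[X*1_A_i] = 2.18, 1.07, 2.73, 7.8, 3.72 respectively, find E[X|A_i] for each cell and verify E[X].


For each cell A_i: E[X|A_i] = E[X*1_A_i] / P(A_i)
Step 1: E[X|A_1] = 2.18 / 0.0575 = 37.913043
Step 2: E[X|A_2] = 1.07 / 0.3103 = 3.448276
Step 3: E[X|A_3] = 2.73 / 0.1149 = 23.759791
Step 4: E[X|A_4] = 7.8 / 0.4138 = 18.849686
Step 5: E[X|A_5] = 3.72 / 0.1035 = 35.942029
Verification: E[X] = sum E[X*1_A_i] = 2.18 + 1.07 + 2.73 + 7.8 + 3.72 = 17.5


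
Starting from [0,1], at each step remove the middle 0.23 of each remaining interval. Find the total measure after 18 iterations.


Step 1: At each step, fraction remaining = 1 - 0.23 = 0.77
Step 2: After 18 steps, measure = (0.77)^18
Result = 0.009054


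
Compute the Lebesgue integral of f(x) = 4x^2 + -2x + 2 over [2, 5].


The Lebesgue integral of a Riemann-integrable function agrees with the Riemann integral.
Antiderivative F(x) = (4/3)x^3 + (-2/2)x^2 + 2x
F(5) = (4/3)*5^3 + (-2/2)*5^2 + 2*5
     = (4/3)*125 + (-2/2)*25 + 2*5
     = 166.666667 + -25 + 10
     = 151.666667
F(2) = 10.666667
Integral = F(5) - F(2) = 151.666667 - 10.666667 = 141


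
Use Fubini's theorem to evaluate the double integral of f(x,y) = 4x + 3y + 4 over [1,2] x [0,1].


By Fubini, integrate in x first, then y.
Step 1: Fix y, integrate over x in [1,2]:
  integral(4x + 3y + 4, x=1..2)
  = 4*(2^2 - 1^2)/2 + (3y + 4)*(2 - 1)
  = 6 + (3y + 4)*1
  = 6 + 3y + 4
  = 10 + 3y
Step 2: Integrate over y in [0,1]:
  integral(10 + 3y, y=0..1)
  = 10*1 + 3*(1^2 - 0^2)/2
  = 10 + 1.5
  = 11.5


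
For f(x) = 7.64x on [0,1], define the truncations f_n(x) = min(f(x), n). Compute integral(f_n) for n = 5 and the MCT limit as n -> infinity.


f(x) = 7.64x on [0,1]; f_n(x) = min(7.64x, n). At n = 5:
Step 1: f(x) reaches 5 at x = 5/7.64 = 0.65445
Step 2: integral(f_5) = integral(7.64x, 0, 0.65445) + integral(5, 0.65445, 1)
       = 7.64*0.65445^2/2 + 5*(1 - 0.65445)
       = 1.636126 + 1.727749
       = 3.363874
Step 3: As n -> infinity, f_n increases to f, so by MCT integral(f_n) -> integral(f) = 7.64/2 = 3.82.
Convergence: integral(f_5) = 3.363874 -> 3.82 as n -> infinity


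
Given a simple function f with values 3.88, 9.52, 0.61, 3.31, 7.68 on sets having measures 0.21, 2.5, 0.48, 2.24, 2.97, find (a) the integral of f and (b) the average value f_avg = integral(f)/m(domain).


Step 1: Integral = sum(value_i * measure_i)
= 3.88*0.21 + 9.52*2.5 + 0.61*0.48 + 3.31*2.24 + 7.68*2.97
= 0.8148 + 23.8 + 0.2928 + 7.4144 + 22.8096
= 55.1316
Step 2: Total measure of domain = 0.21 + 2.5 + 0.48 + 2.24 + 2.97 = 8.4
Step 3: Average value = 55.1316 / 8.4 = 6.563286


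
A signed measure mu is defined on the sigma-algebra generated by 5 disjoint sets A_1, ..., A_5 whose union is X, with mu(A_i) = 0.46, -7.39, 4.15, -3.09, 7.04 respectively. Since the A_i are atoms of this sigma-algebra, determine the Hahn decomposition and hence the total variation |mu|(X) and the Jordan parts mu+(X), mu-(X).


Step 1: Every measurable set is a union of atoms (the cells / points), so a Hahn decomposition is
  obtained by grouping atoms by sign: P = union of atoms with mu > 0, N = union of the remaining atoms.
  Atoms in P (indices): 1, 3, 5;  atoms in N (indices): 2, 4
  Positive values: 0.46, 4.15, 7.04
  Negative values: -7.39, -3.09
Step 2: mu+(X) = mu(P) = sum of positive atom values = 11.65
Step 3: mu-(X) = -mu(N) = sum of |negative atom values| = 10.48
Step 4: |mu|(X) = mu+(X) + mu-(X) = 11.65 + 10.48 = 22.13


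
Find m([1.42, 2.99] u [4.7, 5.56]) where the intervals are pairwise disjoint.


For pairwise disjoint intervals, m(union) = sum of lengths.
= (2.99 - 1.42) + (5.56 - 4.7)
= 1.57 + 0.86
= 2.43


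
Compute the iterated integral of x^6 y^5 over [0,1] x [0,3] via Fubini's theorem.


By Fubini's theorem, the double integral factors as a product of single integrals:
Step 1: integral_0^1 x^6 dx = [x^7/7] from 0 to 1
     = 1^7/7 = 0.142857
Step 2: integral_0^3 y^5 dy = [y^6/6] from 0 to 3
     = 3^6/6 = 121.5
Step 3: Double integral = 0.142857 * 121.5 = 17.357143


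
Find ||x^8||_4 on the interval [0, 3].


Step 1: ||f||_4 = (integral_0^3 |x^8|^4 dx)^(1/4)
     = (integral_0^3 x^32 dx)^(1/4)
Step 2: integral_0^3 x^32 dx = [x^33/(33)] from 0 to 3 = 3^33/33
     = 5559060566555523/33 = 1.684564e+14
Step 3: ||f||_4 = (1.684564e+14)^(1/4) = 3602.648294


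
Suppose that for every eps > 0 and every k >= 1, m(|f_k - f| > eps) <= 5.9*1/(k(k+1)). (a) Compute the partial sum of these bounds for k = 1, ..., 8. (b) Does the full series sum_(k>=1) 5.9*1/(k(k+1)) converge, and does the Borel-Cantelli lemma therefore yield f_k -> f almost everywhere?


Step 1: List the terms 5.9*1/(k(k+1)) for k = 1 to 8:
  k=1: 2.95
  k=2: 0.983333
  k=3: 0.491667
  k=4: 0.295
  k=5: 0.196667
  k=6: 0.140476
  k=7: 0.105357
  k=8: 0.081944
Step 2: Partial sum = 2.95 + 0.983333 + 0.491667 + 0.295 + 0.196667 + 0.140476 + 0.105357 + 0.081944
     = 5.244444
Step 3: The full series sum_(k>=1) 5.9*1/(k(k+1)) converges (telescoping series sum 1/(k(k+1)) = 1; a constant multiple of a convergent series converges).
Step 4: Fix eps > 0. Since sum_k m(|f_k - f| > eps) < infinity, the Borel-Cantelli lemma gives
        m(limsup_k {|f_k - f| > eps}) = 0, i.e. for a.e. x, |f_k(x) - f(x)| <= eps for all large k.
        Applying this with eps = 1/j for j = 1, 2, ... and intersecting the countably many full-measure sets,
        for a.e. x we get limsup_k |f_k(x) - f(x)| <= 1/j for every j, hence f_k -> f almost everywhere.
Conclusion: series converges; Borel-Cantelli yields f_k -> f a.e.


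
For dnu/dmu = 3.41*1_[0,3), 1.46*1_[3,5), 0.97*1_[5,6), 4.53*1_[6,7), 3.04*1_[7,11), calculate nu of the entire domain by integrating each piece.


Integrate each piece of the Radon-Nikodym derivative:
Step 1: integral_0^3 3.41 dx = 3.41*(3-0) = 3.41*3 = 10.23
Step 2: integral_3^5 1.46 dx = 1.46*(5-3) = 1.46*2 = 2.92
Step 3: integral_5^6 0.97 dx = 0.97*(6-5) = 0.97*1 = 0.97
Step 4: integral_6^7 4.53 dx = 4.53*(7-6) = 4.53*1 = 4.53
Step 5: integral_7^11 3.04 dx = 3.04*(11-7) = 3.04*4 = 12.16
Total: 10.23 + 2.92 + 0.97 + 4.53 + 12.16 = 30.81


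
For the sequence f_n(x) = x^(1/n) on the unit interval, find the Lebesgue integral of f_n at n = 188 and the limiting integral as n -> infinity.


At n = 188: f_188(x) = x^(1/188).
Step 1: integral(x^(1/188), 0, 1) = [x^(1/188+1) / (1/188+1)] from 0 to 1
     = 1 / (1/188 + 1) = 1 / ((188+1)/188) = 188/(188+1)
     = 188/189 = 0.994709
Step 2: As n -> infinity, f_n(x) = x^(1/n) -> 1 for x in (0,1], and f_n is increasing in n.
By MCT, lim_n integral(f_n) = integral(lim_n f_n) = integral(1, 0, 1) = 1.
Step 3: Verify convergence: 188/189 = 0.994709 -> 1


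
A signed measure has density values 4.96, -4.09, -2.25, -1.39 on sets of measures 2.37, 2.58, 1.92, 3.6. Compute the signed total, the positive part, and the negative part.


Step 1: Compute signed measure on each set:
  Set 1: 4.96 * 2.37 = 11.7552
  Set 2: -4.09 * 2.58 = -10.5522
  Set 3: -2.25 * 1.92 = -4.32
  Set 4: -1.39 * 3.6 = -5.004
Step 2: Total signed measure = (11.7552) + (-10.5522) + (-4.32) + (-5.004)
     = -8.121
Step 3: Positive part mu+(X) = sum of positive contributions = 11.7552
Step 4: Negative part mu-(X) = |sum of negative contributions| = 19.8762


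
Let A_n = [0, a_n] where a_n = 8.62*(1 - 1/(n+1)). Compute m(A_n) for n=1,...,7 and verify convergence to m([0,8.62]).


By continuity of measure from below: if A_n increases to A, then m(A_n) -> m(A).
Here A = [0, 8.62], so m(A) = 8.62
Step 1: a_1 = 8.62*(1 - 1/2) = 4.31, m(A_1) = 4.31
Step 2: a_2 = 8.62*(1 - 1/3) = 5.7467, m(A_2) = 5.7467
Step 3: a_3 = 8.62*(1 - 1/4) = 6.465, m(A_3) = 6.465
Step 4: a_4 = 8.62*(1 - 1/5) = 6.896, m(A_4) = 6.896
Step 5: a_5 = 8.62*(1 - 1/6) = 7.1833, m(A_5) = 7.1833
Step 6: a_6 = 8.62*(1 - 1/7) = 7.3886, m(A_6) = 7.3886
Step 7: a_7 = 8.62*(1 - 1/8) = 7.5425, m(A_7) = 7.5425
Limit: m(A_n) -> m([0,8.62]) = 8.62


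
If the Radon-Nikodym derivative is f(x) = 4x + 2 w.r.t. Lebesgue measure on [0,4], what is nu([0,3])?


nu(A) = integral_A (dnu/dmu) dmu = integral_0^3 (4x + 2) dx
Step 1: Antiderivative F(x) = (4/2)x^2 + 2x
Step 2: F(3) = (4/2)*3^2 + 2*3 = 18 + 6 = 24
Step 3: F(0) = (4/2)*0^2 + 2*0 = 0.0 + 0 = 0.0
Step 4: nu([0,3]) = F(3) - F(0) = 24 - 0.0 = 24


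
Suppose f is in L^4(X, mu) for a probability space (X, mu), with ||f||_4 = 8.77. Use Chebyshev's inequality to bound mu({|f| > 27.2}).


Chebyshev/Markov inequality: mu(|f| > eps) <= (||f||_p / eps)^p
Step 1: ||f||_4 / eps = 8.77 / 27.2 = 0.322426
Step 2: Raise to power p = 4:
  (0.322426)^4 = 0.010807
Step 3: Therefore mu(|f| > 27.2) <= 0.010807


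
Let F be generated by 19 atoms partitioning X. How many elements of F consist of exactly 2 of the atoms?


Each element of F is a union of some subset of the 19 atoms.
Elements that are unions of exactly 2 atoms correspond to 2-element subsets of the 19 atoms.
Count = C(19, 2) = 19! / (2! * 17!) = 171.


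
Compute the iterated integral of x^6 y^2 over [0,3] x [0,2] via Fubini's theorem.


By Fubini's theorem, the double integral factors as a product of single integrals:
Step 1: integral_0^3 x^6 dx = [x^7/7] from 0 to 3
     = 3^7/7 = 312.428571
Step 2: integral_0^2 y^2 dy = [y^3/3] from 0 to 2
     = 2^3/3 = 2.666667
Step 3: Double integral = 312.428571 * 2.666667 = 833.142857


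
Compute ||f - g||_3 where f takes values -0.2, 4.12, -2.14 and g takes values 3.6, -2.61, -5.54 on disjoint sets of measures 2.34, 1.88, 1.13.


Step 1: Compute differences f_i - g_i:
  -0.2 - 3.6 = -3.8
  4.12 - -2.61 = 6.73
  -2.14 - -5.54 = 3.4
Step 2: Compute |diff|^3 * measure for each set:
  |-3.8|^3 * 2.34 = 54.872 * 2.34 = 128.40048
  |6.73|^3 * 1.88 = 304.821217 * 1.88 = 573.063888
  |3.4|^3 * 1.13 = 39.304 * 1.13 = 44.41352
Step 3: Sum = 745.877888
Step 4: ||f-g||_3 = (745.877888)^(1/3) = 9.068927


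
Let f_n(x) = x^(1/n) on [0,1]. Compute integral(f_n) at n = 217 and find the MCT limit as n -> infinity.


At n = 217: f_217(x) = x^(1/217).
Step 1: integral(x^(1/217), 0, 1) = [x^(1/217+1) / (1/217+1)] from 0 to 1
     = 1 / (1/217 + 1) = 1 / ((217+1)/217) = 217/(217+1)
     = 217/218 = 0.995413
Step 2: As n -> infinity, f_n(x) = x^(1/n) -> 1 for x in (0,1], and f_n is increasing in n.
By MCT, lim_n integral(f_n) = integral(lim_n f_n) = integral(1, 0, 1) = 1.
Step 3: Verify convergence: 217/218 = 0.995413 -> 1


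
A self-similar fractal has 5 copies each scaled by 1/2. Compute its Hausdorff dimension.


For a self-similar set with N copies scaled by 1/r:
dim_H = log(N)/log(r) = log(5)/log(2)
= 1.609438/0.693147
= 2.321928


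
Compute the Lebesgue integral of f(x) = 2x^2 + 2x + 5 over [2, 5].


The Lebesgue integral of a Riemann-integrable function agrees with the Riemann integral.
Antiderivative F(x) = (2/3)x^3 + (2/2)x^2 + 5x
F(5) = (2/3)*5^3 + (2/2)*5^2 + 5*5
     = (2/3)*125 + (2/2)*25 + 5*5
     = 83.333333 + 25 + 25
     = 133.333333
F(2) = 19.333333
Integral = F(5) - F(2) = 133.333333 - 19.333333 = 114


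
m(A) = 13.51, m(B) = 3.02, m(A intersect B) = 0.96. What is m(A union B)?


By inclusion-exclusion: m(A u B) = m(A) + m(B) - m(A n B)
= 13.51 + 3.02 - 0.96
= 15.57


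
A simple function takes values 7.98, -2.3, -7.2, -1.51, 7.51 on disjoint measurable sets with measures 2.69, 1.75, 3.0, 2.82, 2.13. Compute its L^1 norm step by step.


Step 1: Compute |f_i|^1 for each value:
  |7.98|^1 = 7.98
  |-2.3|^1 = 2.3
  |-7.2|^1 = 7.2
  |-1.51|^1 = 1.51
  |7.51|^1 = 7.51
Step 2: Multiply by measures and sum:
  7.98 * 2.69 = 21.4662
  2.3 * 1.75 = 4.025
  7.2 * 3.0 = 21.6
  1.51 * 2.82 = 4.2582
  7.51 * 2.13 = 15.9963
Sum = 21.4662 + 4.025 + 21.6 + 4.2582 + 15.9963 = 67.3457
Step 3: Take the p-th root:
||f||_1 = (67.3457)^(1/1) = 67.3457


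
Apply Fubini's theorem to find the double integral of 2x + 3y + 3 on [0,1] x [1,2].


By Fubini, integrate in x first, then y.
Step 1: Fix y, integrate over x in [0,1]:
  integral(2x + 3y + 3, x=0..1)
  = 2*(1^2 - 0^2)/2 + (3y + 3)*(1 - 0)
  = 1 + (3y + 3)*1
  = 1 + 3y + 3
  = 4 + 3y
Step 2: Integrate over y in [1,2]:
  integral(4 + 3y, y=1..2)
  = 4*1 + 3*(2^2 - 1^2)/2
  = 4 + 4.5
  = 8.5


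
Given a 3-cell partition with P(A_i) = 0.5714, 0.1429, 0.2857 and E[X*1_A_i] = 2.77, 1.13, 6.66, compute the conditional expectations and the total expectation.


For each cell A_i: E[X|A_i] = E[X*1_A_i] / P(A_i)
Step 1: E[X|A_1] = 2.77 / 0.5714 = 4.847742
Step 2: E[X|A_2] = 1.13 / 0.1429 = 7.907628
Step 3: E[X|A_3] = 6.66 / 0.2857 = 23.311166
Verification: E[X] = sum E[X*1_A_i] = 2.77 + 1.13 + 6.66 = 10.56


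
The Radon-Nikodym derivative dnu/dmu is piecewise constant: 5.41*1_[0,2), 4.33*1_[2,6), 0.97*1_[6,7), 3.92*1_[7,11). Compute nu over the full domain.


Integrate each piece of the Radon-Nikodym derivative:
Step 1: integral_0^2 5.41 dx = 5.41*(2-0) = 5.41*2 = 10.82
Step 2: integral_2^6 4.33 dx = 4.33*(6-2) = 4.33*4 = 17.32
Step 3: integral_6^7 0.97 dx = 0.97*(7-6) = 0.97*1 = 0.97
Step 4: integral_7^11 3.92 dx = 3.92*(11-7) = 3.92*4 = 15.68
Total: 10.82 + 17.32 + 0.97 + 15.68 = 44.79


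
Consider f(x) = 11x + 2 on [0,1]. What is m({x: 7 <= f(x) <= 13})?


f^(-1)([7, 13]) = {x : 7 <= 11x + 2 <= 13}
Solving: (7 - 2)/11 <= x <= (13 - 2)/11
= [0.454545, 1]
Intersecting with [0,1]: [0.454545, 1]
Measure = 1 - 0.454545 = 0.545455


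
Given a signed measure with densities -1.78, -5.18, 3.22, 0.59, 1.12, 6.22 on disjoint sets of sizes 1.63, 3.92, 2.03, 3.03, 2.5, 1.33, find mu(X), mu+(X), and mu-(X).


Step 1: Compute signed measure on each set:
  Set 1: -1.78 * 1.63 = -2.9014
  Set 2: -5.18 * 3.92 = -20.3056
  Set 3: 3.22 * 2.03 = 6.5366
  Set 4: 0.59 * 3.03 = 1.7877
  Set 5: 1.12 * 2.5 = 2.8
  Set 6: 6.22 * 1.33 = 8.2726
Step 2: Total signed measure = (-2.9014) + (-20.3056) + (6.5366) + (1.7877) + (2.8) + (8.2726)
     = -3.8101
Step 3: Positive part mu+(X) = sum of positive contributions = 19.3969
Step 4: Negative part mu-(X) = |sum of negative contributions| = 23.207


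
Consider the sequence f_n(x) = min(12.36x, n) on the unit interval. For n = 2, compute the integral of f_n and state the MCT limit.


f(x) = 12.36x on [0,1]; f_n(x) = min(12.36x, n). At n = 2:
Step 1: f(x) reaches 2 at x = 2/12.36 = 0.161812
Step 2: integral(f_2) = integral(12.36x, 0, 0.161812) + integral(2, 0.161812, 1)
       = 12.36*0.161812^2/2 + 2*(1 - 0.161812)
       = 0.161812 + 1.676375
       = 1.838188
Step 3: As n -> infinity, f_n increases to f, so by MCT integral(f_n) -> integral(f) = 12.36/2 = 6.18.
Convergence: integral(f_2) = 1.838188 -> 6.18 as n -> infinity


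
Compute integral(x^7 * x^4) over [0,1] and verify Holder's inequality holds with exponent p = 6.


Step 1: Exact integral of f*g = integral(x^11, 0, 1) = 1/12
     = 0.083333
Step 2: Holder bound with p=6, q=1.2:
  ||f||_p = (integral x^42 dx)^(1/6) = (1/43)^(1/6) = 0.534263
  ||g||_q = (integral x^4.8 dx)^(1/1.2) = (1/5.8)^(1/1.2) = 0.231105
Step 3: Holder bound = ||f||_p * ||g||_q = 0.534263 * 0.231105 = 0.123471
Verification: 0.083333 <= 0.123471 (Holder holds)


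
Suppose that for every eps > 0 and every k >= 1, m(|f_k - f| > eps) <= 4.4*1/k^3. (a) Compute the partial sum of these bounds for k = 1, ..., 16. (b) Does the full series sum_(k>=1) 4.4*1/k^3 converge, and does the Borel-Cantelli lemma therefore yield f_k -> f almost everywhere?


Step 1: List the terms 4.4*1/k^3 for k = 1 to 16:
  k=1: 4.4
  k=2: 0.55
  k=3: 0.162963
  k=4: 0.06875
  k=5: 0.0352
  k=6: 0.02037
  k=7: 0.012828
  k=8: 0.008594
  k=9: 0.006036
  k=10: 0.0044
  k=11: 0.003306
  k=12: 0.002546
  k=13: 0.002003
  k=14: 0.001603
  k=15: 0.001304
  k=16: 0.001074
Step 2: Partial sum = 4.4 + 0.55 + 0.162963 + 0.06875 + 0.0352 + 0.02037 + 0.012828 + 0.008594 + 0.006036 + 0.0044 + 0.003306 + 0.002546 + 0.002003 + 0.001603 + 0.001304 + 0.001074
     = 5.280977
Step 3: The full series sum_(k>=1) 4.4*1/k^3 converges (p-series with p = 3 > 1; a constant multiple of a convergent series converges).
Step 4: Fix eps > 0. Since sum_k m(|f_k - f| > eps) < infinity, the Borel-Cantelli lemma gives
        m(limsup_k {|f_k - f| > eps}) = 0, i.e. for a.e. x, |f_k(x) - f(x)| <= eps for all large k.
        Applying this with eps = 1/j for j = 1, 2, ... and intersecting the countably many full-measure sets,
        for a.e. x we get limsup_k |f_k(x) - f(x)| <= 1/j for every j, hence f_k -> f almost everywhere.
Conclusion: series converges; Borel-Cantelli yields f_k -> f a.e.


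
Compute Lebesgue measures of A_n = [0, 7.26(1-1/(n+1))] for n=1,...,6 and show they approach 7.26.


By continuity of measure from below: if A_n increases to A, then m(A_n) -> m(A).
Here A = [0, 7.26], so m(A) = 7.26
Step 1: a_1 = 7.26*(1 - 1/2) = 3.63, m(A_1) = 3.63
Step 2: a_2 = 7.26*(1 - 1/3) = 4.84, m(A_2) = 4.84
Step 3: a_3 = 7.26*(1 - 1/4) = 5.445, m(A_3) = 5.445
Step 4: a_4 = 7.26*(1 - 1/5) = 5.808, m(A_4) = 5.808
Step 5: a_5 = 7.26*(1 - 1/6) = 6.05, m(A_5) = 6.05
Step 6: a_6 = 7.26*(1 - 1/7) = 6.2229, m(A_6) = 6.2229
Limit: m(A_n) -> m([0,7.26]) = 7.26


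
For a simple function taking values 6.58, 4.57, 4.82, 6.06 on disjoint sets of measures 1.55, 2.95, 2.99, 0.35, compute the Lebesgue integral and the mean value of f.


Step 1: Integral = sum(value_i * measure_i)
= 6.58*1.55 + 4.57*2.95 + 4.82*2.99 + 6.06*0.35
= 10.199 + 13.4815 + 14.4118 + 2.121
= 40.2133
Step 2: Total measure of domain = 1.55 + 2.95 + 2.99 + 0.35 = 7.84
Step 3: Average value = 40.2133 / 7.84 = 5.129247


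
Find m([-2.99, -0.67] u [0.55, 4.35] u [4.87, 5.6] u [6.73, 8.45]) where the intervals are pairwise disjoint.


For pairwise disjoint intervals, m(union) = sum of lengths.
= (-0.67 - -2.99) + (4.35 - 0.55) + (5.6 - 4.87) + (8.45 - 6.73)
= 2.32 + 3.8 + 0.73 + 1.72
= 8.57


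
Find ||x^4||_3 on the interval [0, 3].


Step 1: ||f||_3 = (integral_0^3 |x^4|^3 dx)^(1/3)
     = (integral_0^3 x^12 dx)^(1/3)
Step 2: integral_0^3 x^12 dx = [x^13/(13)] from 0 to 3 = 3^13/13
     = 1594323/13 = 122640.230769
Step 3: ||f||_3 = (122640.230769)^(1/3) = 49.683363


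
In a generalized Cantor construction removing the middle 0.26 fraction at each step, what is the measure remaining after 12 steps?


Step 1: At each step, fraction remaining = 1 - 0.26 = 0.74
Step 2: After 12 steps, measure = (0.74)^12
Result = 0.026964


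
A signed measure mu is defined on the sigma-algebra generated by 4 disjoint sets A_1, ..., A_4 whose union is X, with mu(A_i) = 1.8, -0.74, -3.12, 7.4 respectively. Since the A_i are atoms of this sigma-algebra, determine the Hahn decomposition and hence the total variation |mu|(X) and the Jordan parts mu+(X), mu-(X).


Step 1: Every measurable set is a union of atoms (the cells / points), so a Hahn decomposition is
  obtained by grouping atoms by sign: P = union of atoms with mu > 0, N = union of the remaining atoms.
  Atoms in P (indices): 1, 4;  atoms in N (indices): 2, 3
  Positive values: 1.8, 7.4
  Negative values: -0.74, -3.12
Step 2: mu+(X) = mu(P) = sum of positive atom values = 9.2
Step 3: mu-(X) = -mu(N) = sum of |negative atom values| = 3.86
Step 4: |mu|(X) = mu+(X) + mu-(X) = 9.2 + 3.86 = 13.06


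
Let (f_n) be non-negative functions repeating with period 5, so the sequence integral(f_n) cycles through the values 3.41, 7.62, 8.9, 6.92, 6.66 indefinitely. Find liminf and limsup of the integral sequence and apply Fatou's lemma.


The sequence (integral(f_n)) is periodic with period 5, repeating the values 3.41, 7.62, 8.9, 6.92, 6.66 indefinitely.
Step 1: For a periodic sequence, every tail (a_m, a_(m+1), ...) contains all 5 period values infinitely often.
Step 2: Hence inf of every tail = min of the period values = min(3.41, 7.62, 8.9, 6.92, 6.66) = 3.41.
        liminf_n integral(f_n) = sup over m of (inf of tail from m) = 3.41.
Step 3: Similarly sup of every tail = max of the period values = 8.9.
        limsup_n integral(f_n) = 8.9.
Step 4: Fatou's lemma: integral(liminf_n f_n) <= liminf_n integral(f_n) = 3.41.
        So the integral of the pointwise liminf is at most 3.41.


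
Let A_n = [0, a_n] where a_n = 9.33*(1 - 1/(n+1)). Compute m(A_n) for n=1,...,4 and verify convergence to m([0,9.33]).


By continuity of measure from below: if A_n increases to A, then m(A_n) -> m(A).
Here A = [0, 9.33], so m(A) = 9.33
Step 1: a_1 = 9.33*(1 - 1/2) = 4.665, m(A_1) = 4.665
Step 2: a_2 = 9.33*(1 - 1/3) = 6.22, m(A_2) = 6.22
Step 3: a_3 = 9.33*(1 - 1/4) = 6.9975, m(A_3) = 6.9975
Step 4: a_4 = 9.33*(1 - 1/5) = 7.464, m(A_4) = 7.464
Limit: m(A_n) -> m([0,9.33]) = 9.33


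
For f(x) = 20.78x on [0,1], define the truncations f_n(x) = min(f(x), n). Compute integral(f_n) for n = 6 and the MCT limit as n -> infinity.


f(x) = 20.78x on [0,1]; f_n(x) = min(20.78x, n). At n = 6:
Step 1: f(x) reaches 6 at x = 6/20.78 = 0.288739
Step 2: integral(f_6) = integral(20.78x, 0, 0.288739) + integral(6, 0.288739, 1)
       = 20.78*0.288739^2/2 + 6*(1 - 0.288739)
       = 0.866218 + 4.267565
       = 5.133782
Step 3: As n -> infinity, f_n increases to f, so by MCT integral(f_n) -> integral(f) = 20.78/2 = 10.39.
Convergence: integral(f_6) = 5.133782 -> 10.39 as n -> infinity


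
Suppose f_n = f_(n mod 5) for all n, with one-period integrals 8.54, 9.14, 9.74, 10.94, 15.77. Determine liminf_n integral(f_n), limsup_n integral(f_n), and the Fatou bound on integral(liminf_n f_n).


The sequence (integral(f_n)) is periodic with period 5, repeating the values 8.54, 9.14, 9.74, 10.94, 15.77 indefinitely.
Step 1: For a periodic sequence, every tail (a_m, a_(m+1), ...) contains all 5 period values infinitely often.
Step 2: Hence inf of every tail = min of the period values = min(8.54, 9.14, 9.74, 10.94, 15.77) = 8.54.
        liminf_n integral(f_n) = sup over m of (inf of tail from m) = 8.54.
Step 3: Similarly sup of every tail = max of the period values = 15.77.
        limsup_n integral(f_n) = 15.77.
Step 4: Fatou's lemma: integral(liminf_n f_n) <= liminf_n integral(f_n) = 8.54.
        So the integral of the pointwise liminf is at most 8.54.


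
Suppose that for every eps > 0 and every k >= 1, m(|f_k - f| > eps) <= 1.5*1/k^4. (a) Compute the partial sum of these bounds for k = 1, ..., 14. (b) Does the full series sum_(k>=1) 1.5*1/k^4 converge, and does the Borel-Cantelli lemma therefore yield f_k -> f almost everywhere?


Step 1: List the terms 1.5*1/k^4 for k = 1 to 14:
  k=1: 1.5
  k=2: 0.09375
  k=3: 0.018519
  k=4: 0.005859
  k=5: 0.0024
  k=6: 0.001157
  k=7: 6.247397e-04
  k=8: 3.662109e-04
  k=9: 2.286237e-04
  k=10: 1.500000e-04
  k=11: 1.024520e-04
  k=12: 7.233796e-05
  k=13: 5.251917e-05
  k=14: 3.904623e-05
Step 2: Partial sum = 1.5 + 0.09375 + 0.018519 + 0.005859 + 0.0024 + 0.001157 + 6.247397e-04 + 3.662109e-04 + 2.286237e-04 + 1.500000e-04 + 1.024520e-04 + 7.233796e-05 + 5.251917e-05 + 3.904623e-05
     = 1.623321
Step 3: The full series sum_(k>=1) 1.5*1/k^4 converges (p-series with p = 4 > 1; a constant multiple of a convergent series converges).
Step 4: Fix eps > 0. Since sum_k m(|f_k - f| > eps) < infinity, the Borel-Cantelli lemma gives
        m(limsup_k {|f_k - f| > eps}) = 0, i.e. for a.e. x, |f_k(x) - f(x)| <= eps for all large k.
        Applying this with eps = 1/j for j = 1, 2, ... and intersecting the countably many full-measure sets,
        for a.e. x we get limsup_k |f_k(x) - f(x)| <= 1/j for every j, hence f_k -> f almost everywhere.
Conclusion: series converges; Borel-Cantelli yields f_k -> f a.e.


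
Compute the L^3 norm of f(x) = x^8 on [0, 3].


Step 1: ||f||_3 = (integral_0^3 |x^8|^3 dx)^(1/3)
     = (integral_0^3 x^24 dx)^(1/3)
Step 2: integral_0^3 x^24 dx = [x^25/(25)] from 0 to 3 = 3^25/25
     = 847288609443/25 = 3.389154e+10
Step 3: ||f||_3 = (3.389154e+10)^(1/3) = 3236.163484


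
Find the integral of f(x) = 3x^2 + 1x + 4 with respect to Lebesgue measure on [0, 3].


The Lebesgue integral of a Riemann-integrable function agrees with the Riemann integral.
Antiderivative F(x) = (3/3)x^3 + (1/2)x^2 + 4x
F(3) = (3/3)*3^3 + (1/2)*3^2 + 4*3
     = (3/3)*27 + (1/2)*9 + 4*3
     = 27 + 4.5 + 12
     = 43.5
F(0) = 0.0
Integral = F(3) - F(0) = 43.5 - 0.0 = 43.5


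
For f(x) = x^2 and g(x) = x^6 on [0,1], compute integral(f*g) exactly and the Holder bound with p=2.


Step 1: Exact integral of f*g = integral(x^8, 0, 1) = 1/9
     = 0.111111
Step 2: Holder bound with p=2, q=2:
  ||f||_p = (integral x^4 dx)^(1/2) = (1/5)^(1/2) = 0.447214
  ||g||_q = (integral x^12 dx)^(1/2) = (1/13)^(1/2) = 0.27735
Step 3: Holder bound = ||f||_p * ||g||_q = 0.447214 * 0.27735 = 0.124035
Verification: 0.111111 <= 0.124035 (Holder holds)


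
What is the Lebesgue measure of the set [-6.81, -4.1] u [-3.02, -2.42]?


For pairwise disjoint intervals, m(union) = sum of lengths.
= (-4.1 - -6.81) + (-2.42 - -3.02)
= 2.71 + 0.6
= 3.31


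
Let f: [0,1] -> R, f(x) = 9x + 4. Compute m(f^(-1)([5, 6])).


f^(-1)([5, 6]) = {x : 5 <= 9x + 4 <= 6}
Solving: (5 - 4)/9 <= x <= (6 - 4)/9
= [0.111111, 0.222222]
Intersecting with [0,1]: [0.111111, 0.222222]
Measure = 0.222222 - 0.111111 = 0.111111


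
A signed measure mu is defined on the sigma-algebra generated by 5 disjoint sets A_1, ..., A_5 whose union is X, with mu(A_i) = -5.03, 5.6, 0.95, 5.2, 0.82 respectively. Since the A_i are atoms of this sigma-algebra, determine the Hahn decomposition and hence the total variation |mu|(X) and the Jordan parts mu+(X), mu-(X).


Step 1: Every measurable set is a union of atoms (the cells / points), so a Hahn decomposition is
  obtained by grouping atoms by sign: P = union of atoms with mu > 0, N = union of the remaining atoms.
  Atoms in P (indices): 2, 3, 4, 5;  atoms in N (indices): 1
  Positive values: 5.6, 0.95, 5.2, 0.82
  Negative values: -5.03
Step 2: mu+(X) = mu(P) = sum of positive atom values = 12.57
Step 3: mu-(X) = -mu(N) = sum of |negative atom values| = 5.03
Step 4: |mu|(X) = mu+(X) + mu-(X) = 12.57 + 5.03 = 17.6


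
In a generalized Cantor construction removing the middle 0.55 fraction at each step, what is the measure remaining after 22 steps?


Step 1: At each step, fraction remaining = 1 - 0.55 = 0.45
Step 2: After 22 steps, measure = (0.45)^22
Result = 2.347877e-08


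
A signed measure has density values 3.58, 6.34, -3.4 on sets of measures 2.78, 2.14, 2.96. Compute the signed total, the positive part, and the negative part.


Step 1: Compute signed measure on each set:
  Set 1: 3.58 * 2.78 = 9.9524
  Set 2: 6.34 * 2.14 = 13.5676
  Set 3: -3.4 * 2.96 = -10.064
Step 2: Total signed measure = (9.9524) + (13.5676) + (-10.064)
     = 13.456
Step 3: Positive part mu+(X) = sum of positive contributions = 23.52
Step 4: Negative part mu-(X) = |sum of negative contributions| = 10.064


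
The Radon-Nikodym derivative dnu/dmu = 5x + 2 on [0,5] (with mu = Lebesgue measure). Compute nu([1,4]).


nu(A) = integral_A (dnu/dmu) dmu = integral_1^4 (5x + 2) dx
Step 1: Antiderivative F(x) = (5/2)x^2 + 2x
Step 2: F(4) = (5/2)*4^2 + 2*4 = 40 + 8 = 48
Step 3: F(1) = (5/2)*1^2 + 2*1 = 2.5 + 2 = 4.5
Step 4: nu([1,4]) = F(4) - F(1) = 48 - 4.5 = 43.5


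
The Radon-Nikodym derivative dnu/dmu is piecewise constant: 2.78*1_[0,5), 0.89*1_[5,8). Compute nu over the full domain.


Integrate each piece of the Radon-Nikodym derivative:
Step 1: integral_0^5 2.78 dx = 2.78*(5-0) = 2.78*5 = 13.9
Step 2: integral_5^8 0.89 dx = 0.89*(8-5) = 0.89*3 = 2.67
Total: 13.9 + 2.67 = 16.57


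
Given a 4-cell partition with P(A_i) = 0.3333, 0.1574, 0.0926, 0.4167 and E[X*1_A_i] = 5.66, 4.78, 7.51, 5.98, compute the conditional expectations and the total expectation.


For each cell A_i: E[X|A_i] = E[X*1_A_i] / P(A_i)
Step 1: E[X|A_1] = 5.66 / 0.3333 = 16.981698
Step 2: E[X|A_2] = 4.78 / 0.1574 = 30.368488
Step 3: E[X|A_3] = 7.51 / 0.0926 = 81.101512
Step 4: E[X|A_4] = 5.98 / 0.4167 = 14.350852
Verification: E[X] = sum E[X*1_A_i] = 5.66 + 4.78 + 7.51 + 5.98 = 23.93


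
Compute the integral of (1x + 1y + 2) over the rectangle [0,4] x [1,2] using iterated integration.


By Fubini, integrate in x first, then y.
Step 1: Fix y, integrate over x in [0,4]:
  integral(1x + 1y + 2, x=0..4)
  = 1*(4^2 - 0^2)/2 + (1y + 2)*(4 - 0)
  = 8 + (1y + 2)*4
  = 8 + 4y + 8
  = 16 + 4y
Step 2: Integrate over y in [1,2]:
  integral(16 + 4y, y=1..2)
  = 16*1 + 4*(2^2 - 1^2)/2
  = 16 + 6
  = 22


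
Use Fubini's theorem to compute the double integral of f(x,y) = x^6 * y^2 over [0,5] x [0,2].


By Fubini's theorem, the double integral factors as a product of single integrals:
Step 1: integral_0^5 x^6 dx = [x^7/7] from 0 to 5
     = 5^7/7 = 11160.714286
Step 2: integral_0^2 y^2 dy = [y^3/3] from 0 to 2
     = 2^3/3 = 2.666667
Step 3: Double integral = 11160.714286 * 2.666667 = 29761.904762


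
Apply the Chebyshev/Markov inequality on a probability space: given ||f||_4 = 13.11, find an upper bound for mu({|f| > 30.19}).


Chebyshev/Markov inequality: mu(|f| > eps) <= (||f||_p / eps)^p
Step 1: ||f||_4 / eps = 13.11 / 30.19 = 0.43425
Step 2: Raise to power p = 4:
  (0.43425)^4 = 0.03556
Step 3: Therefore mu(|f| > 30.19) <= 0.03556


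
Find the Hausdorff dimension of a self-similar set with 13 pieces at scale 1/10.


For a self-similar set with N copies scaled by 1/r:
dim_H = log(N)/log(r) = log(13)/log(10)
= 2.564949/2.302585
= 1.113943


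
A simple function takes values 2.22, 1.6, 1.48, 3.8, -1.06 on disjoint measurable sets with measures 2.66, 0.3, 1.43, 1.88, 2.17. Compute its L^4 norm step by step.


Step 1: Compute |f_i|^4 for each value:
  |2.22|^4 = 24.289127
  |1.6|^4 = 6.5536
  |1.48|^4 = 4.797852
  |3.8|^4 = 208.5136
  |-1.06|^4 = 1.262477
Step 2: Multiply by measures and sum:
  24.289127 * 2.66 = 64.609077
  6.5536 * 0.3 = 1.96608
  4.797852 * 1.43 = 6.860929
  208.5136 * 1.88 = 392.005568
  1.262477 * 2.17 = 2.739575
Sum = 64.609077 + 1.96608 + 6.860929 + 392.005568 + 2.739575 = 468.181228
Step 3: Take the p-th root:
||f||_4 = (468.181228)^(1/4) = 4.651612
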